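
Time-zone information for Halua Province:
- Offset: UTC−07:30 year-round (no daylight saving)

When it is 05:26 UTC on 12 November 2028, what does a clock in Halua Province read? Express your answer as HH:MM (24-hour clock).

21:56

Halua Province has no daylight saving, so its offset is UTC−07:30 year-round.
05:26 UTC − 7h30m = 21:56 local (rolling into the previous day, 11 November 2028).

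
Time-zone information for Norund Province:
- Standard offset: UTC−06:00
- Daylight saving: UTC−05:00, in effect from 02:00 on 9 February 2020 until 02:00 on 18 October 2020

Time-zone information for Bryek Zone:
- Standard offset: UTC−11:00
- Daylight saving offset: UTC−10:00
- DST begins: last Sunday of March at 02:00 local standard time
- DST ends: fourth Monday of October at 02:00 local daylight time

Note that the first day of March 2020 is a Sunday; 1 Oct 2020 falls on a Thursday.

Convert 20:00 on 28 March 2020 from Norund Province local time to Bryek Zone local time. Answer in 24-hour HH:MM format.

Daylight saving runs 9 February – 18 October; 28 March 2020 is inside that window, so Norund Province is at UTC−05:00.
20:00 Norund Province + 5h = 01:00 UTC (rolling into the next day, 29 March 2020).
1 March 2020 is a Sunday, so Sundays fall on 1, 8, 15, 22, 29; the last is March 29.
1 October 2020 is a Thursday, so the first Monday is October 5 and the fourth is October 26.
At the standard offset (UTC−11:00), 01:00 UTC − 11h = 14:00 Bryek Zone standard time (rolling into the previous day, 28 March 2020).
The standard-time date in Bryek Zone, 28 March 2020, is outside the daylight-saving period (29 March – 26 October), so Bryek Zone is on standard time, UTC−11:00.
01:00 UTC − 11h = 14:00 Bryek Zone (rolling into the previous day, 28 March 2020).

14:00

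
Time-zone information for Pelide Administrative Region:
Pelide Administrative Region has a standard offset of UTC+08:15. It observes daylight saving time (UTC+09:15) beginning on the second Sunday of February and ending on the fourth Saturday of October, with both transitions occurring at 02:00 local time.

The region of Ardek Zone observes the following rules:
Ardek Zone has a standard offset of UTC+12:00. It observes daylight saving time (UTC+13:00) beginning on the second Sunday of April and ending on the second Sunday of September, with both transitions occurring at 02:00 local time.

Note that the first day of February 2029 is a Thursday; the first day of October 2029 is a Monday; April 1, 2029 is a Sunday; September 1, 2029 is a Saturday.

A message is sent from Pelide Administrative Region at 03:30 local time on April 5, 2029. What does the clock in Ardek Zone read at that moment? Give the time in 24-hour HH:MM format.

06:15

1 February 2029 is a Thursday, so the first Sunday is February 4 and the second is February 11.
1 October 2029 is a Monday, so the first Saturday is October 6 and the fourth is October 27.
April 5, 2029 falls between 11 February and 27 October, so daylight saving is in effect and Pelide Administrative Region is at UTC+09:15.
03:30 Pelide Administrative Region − 9h15m = 18:15 UTC (rolling into the previous day, 4 April 2029).
1 April 2029 is a Sunday, so the first Sunday is April 1 and the second is April 8.
1 September 2029 is a Saturday, so the first Sunday is September 2 and the second is September 9.
At the standard offset (UTC+12:00), 18:15 UTC + 12h = 06:15 Ardek Zone standard time (rolling into the next day, 5 April 2029).
The standard-time date in Ardek Zone, April 5, 2029, is outside the daylight-saving period (8 April – 9 September), so Ardek Zone is on standard time, UTC+12:00.
18:15 UTC + 12h = 06:15 Ardek Zone (rolling into the next day, 5 April 2029).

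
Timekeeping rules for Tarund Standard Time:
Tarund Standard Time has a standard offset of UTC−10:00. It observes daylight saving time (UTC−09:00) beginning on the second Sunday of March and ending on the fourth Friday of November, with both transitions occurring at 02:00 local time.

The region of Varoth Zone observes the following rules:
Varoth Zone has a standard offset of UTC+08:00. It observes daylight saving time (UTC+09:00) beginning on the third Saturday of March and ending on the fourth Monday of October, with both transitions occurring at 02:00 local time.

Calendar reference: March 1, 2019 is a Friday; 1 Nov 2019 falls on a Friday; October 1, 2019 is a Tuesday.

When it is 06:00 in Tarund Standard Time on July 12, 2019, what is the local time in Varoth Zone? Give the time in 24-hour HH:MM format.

00:00

1 March 2019 is a Friday, so the first Sunday is March 3 and the second is March 10.
1 November 2019 is a Friday, so the first Friday is November 1 and the fourth is November 22.
July 12, 2019 falls between 10 March and 22 November, so daylight saving is in effect and Tarund Standard Time is at UTC−09:00.
06:00 Tarund Standard Time + 9h = 15:00 UTC.
1 March 2019 is a Friday, so the first Saturday is March 2 and the third is March 16.
1 October 2019 is a Tuesday, so the first Monday is October 7 and the fourth is October 28.
At the standard offset (UTC+08:00), 15:00 UTC + 8h = 23:00 Varoth Zone standard time.
The standard-time date in Varoth Zone, July 12, 2019, falls between 16 March and 28 October, so daylight saving is in effect and Varoth Zone is at UTC+09:00.
15:00 UTC + 9h = 00:00 Varoth Zone (rolling into the next day, 13 July 2019).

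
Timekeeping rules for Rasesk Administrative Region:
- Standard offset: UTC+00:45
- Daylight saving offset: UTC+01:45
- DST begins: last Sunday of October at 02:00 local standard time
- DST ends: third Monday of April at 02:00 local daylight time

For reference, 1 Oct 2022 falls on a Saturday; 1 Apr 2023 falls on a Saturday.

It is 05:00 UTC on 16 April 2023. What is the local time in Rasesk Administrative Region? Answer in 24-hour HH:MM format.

1 October 2022 is a Saturday, so Sundays fall on 2, 9, 16, 23, 30; the last is October 30.
1 April 2023 is a Saturday, so the first Monday is April 3 and the third is April 17.
At the standard offset (UTC+00:45), 05:00 UTC + 0h45m = 05:45 Rasesk Administrative Region standard time.
The standard-time date in Rasesk Administrative Region, 16 April 2023, falls between 30 October 2022 and 17 April 2023, so daylight saving is in effect and Rasesk Administrative Region is at UTC+01:45.
05:00 UTC + 1h45m = 06:45 local.

06:45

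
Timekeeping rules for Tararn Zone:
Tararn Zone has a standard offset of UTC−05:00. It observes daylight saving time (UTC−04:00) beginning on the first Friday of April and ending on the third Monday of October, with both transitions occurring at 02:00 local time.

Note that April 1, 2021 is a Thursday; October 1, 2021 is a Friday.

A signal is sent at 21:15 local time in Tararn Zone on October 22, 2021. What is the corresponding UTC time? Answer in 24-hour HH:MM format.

1 April 2021 is a Thursday, so the first Friday is April 2.
1 October 2021 is a Friday, so the first Monday is October 4 and the third is October 18.
October 22, 2021 does not fall between 2 April and 18 October, so daylight saving is not in effect and Tararn Zone is at UTC−05:00.
21:15 local + 5h = 02:15 UTC (rolling into the next day, 23 October 2021).

02:15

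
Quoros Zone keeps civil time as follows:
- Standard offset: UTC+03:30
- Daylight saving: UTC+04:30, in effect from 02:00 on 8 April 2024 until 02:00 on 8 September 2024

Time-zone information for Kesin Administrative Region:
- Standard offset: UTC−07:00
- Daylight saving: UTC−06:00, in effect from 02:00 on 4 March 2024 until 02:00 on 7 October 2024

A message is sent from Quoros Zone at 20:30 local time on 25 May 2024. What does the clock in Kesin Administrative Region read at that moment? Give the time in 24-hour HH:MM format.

25 May 2024 falls between 8 April and 8 September, so daylight saving is in effect and Quoros Zone is at UTC+04:30.
20:30 Quoros Zone − 4h30m = 16:00 UTC.
At the standard offset (UTC−07:00), 16:00 UTC − 7h = 09:00 Kesin Administrative Region standard time.
The standard-time date in Kesin Administrative Region, 25 May 2024, lies within the daylight-saving period (4 March – 7 October), so Kesin Administrative Region is on daylight time, UTC−06:00.
16:00 UTC − 6h = 10:00 Kesin Administrative Region.

10:00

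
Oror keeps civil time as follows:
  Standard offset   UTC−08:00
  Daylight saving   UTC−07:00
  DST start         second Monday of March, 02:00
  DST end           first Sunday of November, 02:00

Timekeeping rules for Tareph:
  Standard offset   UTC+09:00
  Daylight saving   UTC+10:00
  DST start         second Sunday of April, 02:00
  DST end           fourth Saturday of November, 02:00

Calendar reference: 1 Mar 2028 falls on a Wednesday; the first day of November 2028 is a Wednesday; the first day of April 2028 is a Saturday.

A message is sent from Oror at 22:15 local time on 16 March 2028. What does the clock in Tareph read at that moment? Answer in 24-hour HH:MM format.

14:15

1 March 2028 is a Wednesday, so the first Monday is March 6 and the second is March 13.
1 November 2028 is a Wednesday, so the first Sunday is November 5.
16 March 2028 lies within the daylight-saving period (13 March – 5 November), so Oror is on daylight time, UTC−07:00.
22:15 Oror + 7h = 05:15 UTC (rolling into the next day, 17 March 2028).
1 April 2028 is a Saturday, so the first Sunday is April 2 and the second is April 9.
1 November 2028 is a Wednesday, so the first Saturday is November 4 and the fourth is November 25.
At the standard offset (UTC+09:00), 05:15 UTC + 9h = 14:15 Tareph standard time.
The standard-time date in Tareph, 17 March 2028, is outside the daylight-saving period (9 April – 25 November), so Tareph is on standard time, UTC+09:00.
05:15 UTC + 9h = 14:15 Tareph.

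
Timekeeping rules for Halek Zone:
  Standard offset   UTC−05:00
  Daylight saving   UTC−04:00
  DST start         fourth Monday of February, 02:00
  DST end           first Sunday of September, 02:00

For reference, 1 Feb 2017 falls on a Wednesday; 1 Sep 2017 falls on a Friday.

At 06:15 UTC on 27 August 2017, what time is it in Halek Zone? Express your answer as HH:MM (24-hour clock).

1 February 2017 is a Wednesday, so the first Monday is February 6 and the fourth is February 27.
1 September 2017 is a Friday, so the first Sunday is September 3.
At the standard offset (UTC−05:00), 06:15 UTC − 5h = 01:15 Halek Zone standard time.
The standard-time date in Halek Zone, 27 August 2017, lies within the daylight-saving period (27 February – 3 September), so Halek Zone is on daylight time, UTC−04:00.
06:15 UTC − 4h = 02:15 local.

02:15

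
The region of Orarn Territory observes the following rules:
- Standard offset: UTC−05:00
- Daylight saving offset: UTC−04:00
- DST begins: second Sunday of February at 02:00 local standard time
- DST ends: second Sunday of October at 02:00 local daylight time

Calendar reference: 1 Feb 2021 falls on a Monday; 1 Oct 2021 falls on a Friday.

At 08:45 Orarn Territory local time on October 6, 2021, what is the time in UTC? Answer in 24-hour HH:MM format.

12:45

1 February 2021 is a Monday, so the first Sunday is February 7 and the second is February 14.
1 October 2021 is a Friday, so the first Sunday is October 3 and the second is October 10.
October 6, 2021 lies within the daylight-saving period (14 February – 10 October), so Orarn Territory is on daylight time, UTC−04:00.
08:45 local + 4h = 12:45 UTC.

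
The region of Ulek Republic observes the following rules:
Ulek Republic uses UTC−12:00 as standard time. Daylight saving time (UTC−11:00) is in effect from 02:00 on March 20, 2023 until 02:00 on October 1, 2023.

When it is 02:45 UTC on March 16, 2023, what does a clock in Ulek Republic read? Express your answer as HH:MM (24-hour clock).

At the standard offset (UTC−12:00), 02:45 UTC − 12h = 14:45 Ulek Republic standard time (rolling into the previous day, 15 March 2023).
The standard-time date in Ulek Republic, March 15, 2023, does not fall between 20 March and 1 October, so daylight saving is not in effect and Ulek Republic is at UTC−12:00.
02:45 UTC − 12h = 14:45 local (rolling into the previous day, 15 March 2023).

14:45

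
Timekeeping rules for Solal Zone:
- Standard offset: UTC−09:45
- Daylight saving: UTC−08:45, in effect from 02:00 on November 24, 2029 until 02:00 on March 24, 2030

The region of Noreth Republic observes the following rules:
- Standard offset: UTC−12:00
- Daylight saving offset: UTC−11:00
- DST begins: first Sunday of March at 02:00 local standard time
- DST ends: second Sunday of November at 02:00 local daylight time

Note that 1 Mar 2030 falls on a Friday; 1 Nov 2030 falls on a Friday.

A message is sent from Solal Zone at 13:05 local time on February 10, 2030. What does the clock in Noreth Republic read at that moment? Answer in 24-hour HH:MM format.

09:50

February 10, 2030 lies within the daylight-saving period (24 November 2029 – 24 March 2030), so Solal Zone is on daylight time, UTC−08:45.
13:05 Solal Zone + 8h45m = 21:50 UTC.
1 March 2030 is a Friday, so the first Sunday is March 3.
1 November 2030 is a Friday, so the first Sunday is November 3 and the second is November 10.
At the standard offset (UTC−12:00), 21:50 UTC − 12h = 09:50 Noreth Republic standard time.
The standard-time date in Noreth Republic, February 10, 2030, is outside the daylight-saving period (3 March – 10 November), so Noreth Republic is on standard time, UTC−12:00.
21:50 UTC − 12h = 09:50 Noreth Republic.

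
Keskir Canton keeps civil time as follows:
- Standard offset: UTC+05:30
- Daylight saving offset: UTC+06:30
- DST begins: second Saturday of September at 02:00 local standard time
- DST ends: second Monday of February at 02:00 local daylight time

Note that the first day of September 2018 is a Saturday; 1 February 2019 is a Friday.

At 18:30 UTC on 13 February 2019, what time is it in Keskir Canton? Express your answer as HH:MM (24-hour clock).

1 September 2018 is a Saturday, so the first Saturday is September 1 and the second is September 8.
1 February 2019 is a Friday, so the first Monday is February 4 and the second is February 11.
At the standard offset (UTC+05:30), 18:30 UTC + 5h30m = 00:00 Keskir Canton standard time (rolling into the next day, 14 February 2019).
The standard-time date in Keskir Canton, 14 February 2019, is outside the daylight-saving period (8 September 2018 – 11 February 2019), so Keskir Canton is on standard time, UTC+05:30.
18:30 UTC + 5h30m = 00:00 local (rolling into the next day, 14 February 2019).

00:00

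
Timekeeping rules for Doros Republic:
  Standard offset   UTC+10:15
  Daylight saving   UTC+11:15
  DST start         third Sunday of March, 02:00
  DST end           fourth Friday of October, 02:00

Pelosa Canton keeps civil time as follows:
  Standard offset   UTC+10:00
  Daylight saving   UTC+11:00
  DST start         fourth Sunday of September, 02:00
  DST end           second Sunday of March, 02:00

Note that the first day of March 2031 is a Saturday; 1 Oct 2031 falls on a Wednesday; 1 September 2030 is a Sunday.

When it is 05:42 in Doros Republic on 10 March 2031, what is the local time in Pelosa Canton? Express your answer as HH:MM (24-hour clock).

1 March 2031 is a Saturday, so the first Sunday is March 2 and the third is March 16.
1 October 2031 is a Wednesday, so the first Friday is October 3 and the fourth is October 24.
Daylight saving runs 16 March – 24 October; 10 March 2031 is outside that window, so Doros Republic is on standard time at UTC+10:15.
05:42 Doros Republic − 10h15m = 19:27 UTC (rolling into the previous day, 9 March 2031).
1 September 2030 is a Sunday, so the first Sunday is September 1 and the fourth is September 22.
1 March 2031 is a Saturday, so the first Sunday is March 2 and the second is March 9.
At the standard offset (UTC+10:00), 19:27 UTC + 10h = 05:27 Pelosa Canton standard time (rolling into the next day, 10 March 2031).
The standard-time date in Pelosa Canton, 10 March 2031, does not fall between 22 September 2030 and 9 March 2031, so daylight saving is not in effect and Pelosa Canton is at UTC+10:00.
19:27 UTC + 10h = 05:27 Pelosa Canton (rolling into the next day, 10 March 2031).

05:27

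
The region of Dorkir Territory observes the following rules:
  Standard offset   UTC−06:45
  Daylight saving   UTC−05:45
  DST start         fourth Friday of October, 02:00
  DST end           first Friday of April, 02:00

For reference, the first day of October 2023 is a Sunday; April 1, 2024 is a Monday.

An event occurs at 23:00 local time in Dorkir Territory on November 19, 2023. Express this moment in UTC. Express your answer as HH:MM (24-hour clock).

04:45

1 October 2023 is a Sunday, so the first Friday is October 6 and the fourth is October 27.
1 April 2024 is a Monday, so the first Friday is April 5.
November 19, 2023 lies within the daylight-saving period (27 October 2023 – 5 April 2024), so Dorkir Territory is on daylight time, UTC−05:45.
23:00 local + 5h45m = 04:45 UTC (rolling into the next day, 20 November 2023).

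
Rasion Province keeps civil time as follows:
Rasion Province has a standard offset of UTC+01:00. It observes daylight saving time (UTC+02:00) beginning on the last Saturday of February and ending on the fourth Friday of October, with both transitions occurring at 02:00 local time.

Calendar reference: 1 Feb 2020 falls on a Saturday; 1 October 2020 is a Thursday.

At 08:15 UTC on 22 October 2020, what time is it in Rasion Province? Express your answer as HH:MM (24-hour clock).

1 February 2020 is a Saturday, so Saturdays fall on 1, 8, 15, 22, 29; the last is February 29.
1 October 2020 is a Thursday, so the first Friday is October 2 and the fourth is October 23.
At the standard offset (UTC+01:00), 08:15 UTC + 1h = 09:15 Rasion Province standard time.
The standard-time date in Rasion Province, 22 October 2020, falls between 29 February and 23 October, so daylight saving is in effect and Rasion Province is at UTC+02:00.
08:15 UTC + 2h = 10:15 local.

10:15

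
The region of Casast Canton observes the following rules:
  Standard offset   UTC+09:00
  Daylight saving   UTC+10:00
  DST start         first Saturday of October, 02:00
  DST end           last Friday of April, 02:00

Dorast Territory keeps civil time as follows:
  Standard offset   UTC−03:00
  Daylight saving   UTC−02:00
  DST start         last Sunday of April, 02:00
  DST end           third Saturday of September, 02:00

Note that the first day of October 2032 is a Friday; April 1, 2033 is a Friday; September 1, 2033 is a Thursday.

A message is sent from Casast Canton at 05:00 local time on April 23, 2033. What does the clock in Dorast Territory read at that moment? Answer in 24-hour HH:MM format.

1 October 2032 is a Friday, so the first Saturday is October 2.
1 April 2033 is a Friday, so Fridays fall on 1, 8, 15, 22, 29; the last is April 29.
Daylight saving runs 2 October 2032 – 29 April 2033; April 23, 2033 is inside that window, so Casast Canton is at UTC+10:00.
05:00 Casast Canton − 10h = 19:00 UTC (rolling into the previous day, 22 April 2033).
1 April 2033 is a Friday, so Sundays fall on 3, 10, 17, 24; the last is April 24.
1 September 2033 is a Thursday, so the first Saturday is September 3 and the third is September 17.
At the standard offset (UTC−03:00), 19:00 UTC − 3h = 16:00 Dorast Territory standard time.
The standard-time date in Dorast Territory, April 22, 2033, is outside the daylight-saving period (24 April – 17 September), so Dorast Territory is on standard time, UTC−03:00.
19:00 UTC − 3h = 16:00 Dorast Territory.

16:00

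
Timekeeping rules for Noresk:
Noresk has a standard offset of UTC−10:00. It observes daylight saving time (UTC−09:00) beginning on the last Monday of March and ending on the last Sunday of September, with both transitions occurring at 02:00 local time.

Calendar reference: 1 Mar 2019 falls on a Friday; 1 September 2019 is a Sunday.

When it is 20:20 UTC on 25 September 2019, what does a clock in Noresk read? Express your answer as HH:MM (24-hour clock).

1 March 2019 is a Friday, so Mondays fall on 4, 11, 18, 25; the last is March 25.
1 September 2019 is a Sunday, so Sundays fall on 1, 8, 15, 22, 29; the last is September 29.
At the standard offset (UTC−10:00), 20:20 UTC − 10h = 10:20 Noresk standard time.
The standard-time date in Noresk, 25 September 2019, falls between 25 March and 29 September, so daylight saving is in effect and Noresk is at UTC−09:00.
20:20 UTC − 9h = 11:20 local.

11:20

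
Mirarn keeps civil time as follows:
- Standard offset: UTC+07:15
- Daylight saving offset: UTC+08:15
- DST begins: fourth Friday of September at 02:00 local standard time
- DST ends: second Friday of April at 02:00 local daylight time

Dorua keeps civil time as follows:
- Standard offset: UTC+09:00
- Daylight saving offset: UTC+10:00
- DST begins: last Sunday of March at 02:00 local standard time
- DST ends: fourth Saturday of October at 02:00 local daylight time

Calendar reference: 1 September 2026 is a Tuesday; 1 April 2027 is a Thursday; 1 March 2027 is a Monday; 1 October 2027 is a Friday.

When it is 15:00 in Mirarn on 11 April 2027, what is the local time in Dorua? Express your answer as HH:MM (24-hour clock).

17:45

1 September 2026 is a Tuesday, so the first Friday is September 4 and the fourth is September 25.
1 April 2027 is a Thursday, so the first Friday is April 2 and the second is April 9.
11 April 2027 does not fall between 25 September 2026 and 9 April 2027, so daylight saving is not in effect and Mirarn is at UTC+07:15.
15:00 Mirarn − 7h15m = 07:45 UTC.
1 March 2027 is a Monday, so Sundays fall on 7, 14, 21, 28; the last is March 28.
1 October 2027 is a Friday, so the first Saturday is October 2 and the fourth is October 23.
At the standard offset (UTC+09:00), 07:45 UTC + 9h = 16:45 Dorua standard time.
The standard-time date in Dorua, 11 April 2027, lies within the daylight-saving period (28 March – 23 October), so Dorua is on daylight time, UTC+10:00.
07:45 UTC + 10h = 17:45 Dorua.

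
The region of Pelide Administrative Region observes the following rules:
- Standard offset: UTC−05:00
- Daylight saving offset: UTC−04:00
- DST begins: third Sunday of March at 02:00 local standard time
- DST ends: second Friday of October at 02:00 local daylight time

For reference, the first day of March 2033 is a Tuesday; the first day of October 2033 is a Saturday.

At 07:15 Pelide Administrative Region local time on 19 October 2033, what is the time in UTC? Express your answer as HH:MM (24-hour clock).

1 March 2033 is a Tuesday, so the first Sunday is March 6 and the third is March 20.
1 October 2033 is a Saturday, so the first Friday is October 7 and the second is October 14.
Daylight saving runs 20 March – 14 October; 19 October 2033 is outside that window, so Pelide Administrative Region is on standard time at UTC−05:00.
07:15 local + 5h = 12:15 UTC.

12:15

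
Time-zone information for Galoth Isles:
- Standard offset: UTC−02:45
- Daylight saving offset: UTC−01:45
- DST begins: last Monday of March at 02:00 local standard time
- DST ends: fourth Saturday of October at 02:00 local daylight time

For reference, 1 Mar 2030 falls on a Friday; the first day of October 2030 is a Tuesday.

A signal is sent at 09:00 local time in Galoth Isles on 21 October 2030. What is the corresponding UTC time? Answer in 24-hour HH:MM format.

1 March 2030 is a Friday, so Mondays fall on 4, 11, 18, 25; the last is March 25.
1 October 2030 is a Tuesday, so the first Saturday is October 5 and the fourth is October 26.
21 October 2030 lies within the daylight-saving period (25 March – 26 October), so Galoth Isles is on daylight time, UTC−01:45.
09:00 local + 1h45m = 10:45 UTC.

10:45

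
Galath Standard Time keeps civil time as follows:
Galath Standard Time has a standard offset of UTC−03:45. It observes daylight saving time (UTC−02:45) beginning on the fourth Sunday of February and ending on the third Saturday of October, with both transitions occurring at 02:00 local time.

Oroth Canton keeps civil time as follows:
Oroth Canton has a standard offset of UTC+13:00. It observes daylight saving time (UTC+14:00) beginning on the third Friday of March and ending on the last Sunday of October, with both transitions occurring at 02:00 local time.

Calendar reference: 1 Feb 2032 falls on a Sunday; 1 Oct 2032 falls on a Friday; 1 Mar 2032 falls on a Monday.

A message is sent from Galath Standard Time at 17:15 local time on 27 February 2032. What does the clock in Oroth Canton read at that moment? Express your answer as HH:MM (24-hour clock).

09:00

1 February 2032 is a Sunday, so the first Sunday is February 1 and the fourth is February 22.
1 October 2032 is a Friday, so the first Saturday is October 2 and the third is October 16.
27 February 2032 lies within the daylight-saving period (22 February – 16 October), so Galath Standard Time is on daylight time, UTC−02:45.
17:15 Galath Standard Time + 2h45m = 20:00 UTC.
1 March 2032 is a Monday, so the first Friday is March 5 and the third is March 19.
1 October 2032 is a Friday, so Sundays fall on 3, 10, 17, 24, 31; the last is October 31.
At the standard offset (UTC+13:00), 20:00 UTC + 13h = 09:00 Oroth Canton standard time (rolling into the next day, 28 February 2032).
The standard-time date in Oroth Canton, 28 February 2032, does not fall between 19 March and 31 October, so daylight saving is not in effect and Oroth Canton is at UTC+13:00.
20:00 UTC + 13h = 09:00 Oroth Canton (rolling into the next day, 28 February 2032).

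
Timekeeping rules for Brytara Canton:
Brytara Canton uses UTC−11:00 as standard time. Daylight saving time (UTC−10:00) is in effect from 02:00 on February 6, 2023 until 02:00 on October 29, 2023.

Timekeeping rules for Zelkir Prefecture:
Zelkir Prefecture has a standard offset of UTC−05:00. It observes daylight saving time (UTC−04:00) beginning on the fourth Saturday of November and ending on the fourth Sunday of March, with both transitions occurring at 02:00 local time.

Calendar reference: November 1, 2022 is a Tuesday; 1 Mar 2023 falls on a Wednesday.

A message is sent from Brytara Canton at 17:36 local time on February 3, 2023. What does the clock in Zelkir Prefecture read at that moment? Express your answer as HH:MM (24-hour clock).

00:36

February 3, 2023 is outside the daylight-saving period (6 February – 29 October), so Brytara Canton is on standard time, UTC−11:00.
17:36 Brytara Canton + 11h = 04:36 UTC (rolling into the next day, 4 February 2023).
1 November 2022 is a Tuesday, so the first Saturday is November 5 and the fourth is November 26.
1 March 2023 is a Wednesday, so the first Sunday is March 5 and the fourth is March 26.
At the standard offset (UTC−05:00), 04:36 UTC − 5h = 23:36 Zelkir Prefecture standard time (rolling into the previous day, 3 February 2023).
The standard-time date in Zelkir Prefecture, February 3, 2023, lies within the daylight-saving period (26 November 2022 – 26 March 2023), so Zelkir Prefecture is on daylight time, UTC−04:00.
04:36 UTC − 4h = 00:36 Zelkir Prefecture.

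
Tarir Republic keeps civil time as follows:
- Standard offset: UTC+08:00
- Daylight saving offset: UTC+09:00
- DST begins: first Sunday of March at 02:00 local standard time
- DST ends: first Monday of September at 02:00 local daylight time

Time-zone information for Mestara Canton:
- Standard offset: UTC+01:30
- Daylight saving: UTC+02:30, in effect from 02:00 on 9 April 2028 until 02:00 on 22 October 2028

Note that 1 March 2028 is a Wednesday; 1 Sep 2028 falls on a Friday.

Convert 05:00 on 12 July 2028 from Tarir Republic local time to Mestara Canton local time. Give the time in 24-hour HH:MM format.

22:30

1 March 2028 is a Wednesday, so the first Sunday is March 5.
1 September 2028 is a Friday, so the first Monday is September 4.
12 July 2028 lies within the daylight-saving period (5 March – 4 September), so Tarir Republic is on daylight time, UTC+09:00.
05:00 Tarir Republic − 9h = 20:00 UTC (rolling into the previous day, 11 July 2028).
At the standard offset (UTC+01:30), 20:00 UTC + 1h30m = 21:30 Mestara Canton standard time.
Daylight saving runs 9 April – 22 October; the standard-time date in Mestara Canton, 11 July 2028, is inside that window, so Mestara Canton is at UTC+02:30.
20:00 UTC + 2h30m = 22:30 Mestara Canton.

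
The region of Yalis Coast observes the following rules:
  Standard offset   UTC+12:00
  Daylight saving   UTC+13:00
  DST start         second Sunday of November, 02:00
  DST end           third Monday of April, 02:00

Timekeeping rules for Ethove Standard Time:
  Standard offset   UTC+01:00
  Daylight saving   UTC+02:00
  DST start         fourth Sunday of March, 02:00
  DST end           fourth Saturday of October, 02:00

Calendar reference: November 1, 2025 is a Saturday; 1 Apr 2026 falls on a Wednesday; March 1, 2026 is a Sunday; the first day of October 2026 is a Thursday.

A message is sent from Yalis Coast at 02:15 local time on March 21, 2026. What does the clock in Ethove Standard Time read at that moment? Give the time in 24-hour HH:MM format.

14:15

1 November 2025 is a Saturday, so the first Sunday is November 2 and the second is November 9.
1 April 2026 is a Wednesday, so the first Monday is April 6 and the third is April 20.
March 21, 2026 lies within the daylight-saving period (9 November 2025 – 20 April 2026), so Yalis Coast is on daylight time, UTC+13:00.
02:15 Yalis Coast − 13h = 13:15 UTC (rolling into the previous day, 20 March 2026).
1 March 2026 is a Sunday, so the first Sunday is March 1 and the fourth is March 22.
1 October 2026 is a Thursday, so the first Saturday is October 3 and the fourth is October 24.
At the standard offset (UTC+01:00), 13:15 UTC + 1h = 14:15 Ethove Standard Time standard time.
The standard-time date in Ethove Standard Time, March 20, 2026, does not fall between 22 March and 24 October, so daylight saving is not in effect and Ethove Standard Time is at UTC+01:00.
13:15 UTC + 1h = 14:15 Ethove Standard Time.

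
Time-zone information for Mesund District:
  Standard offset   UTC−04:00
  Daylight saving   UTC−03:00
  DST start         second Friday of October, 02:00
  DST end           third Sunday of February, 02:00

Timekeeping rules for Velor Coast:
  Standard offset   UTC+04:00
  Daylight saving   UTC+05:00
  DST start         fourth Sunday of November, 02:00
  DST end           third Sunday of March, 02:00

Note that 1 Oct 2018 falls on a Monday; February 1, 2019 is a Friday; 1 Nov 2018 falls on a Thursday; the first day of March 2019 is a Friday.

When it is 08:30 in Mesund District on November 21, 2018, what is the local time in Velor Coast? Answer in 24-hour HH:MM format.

1 October 2018 is a Monday, so the first Friday is October 5 and the second is October 12.
1 February 2019 is a Friday, so the first Sunday is February 3 and the third is February 17.
November 21, 2018 falls between 12 October 2018 and 17 February 2019, so daylight saving is in effect and Mesund District is at UTC−03:00.
08:30 Mesund District + 3h = 11:30 UTC.
1 November 2018 is a Thursday, so the first Sunday is November 4 and the fourth is November 25.
1 March 2019 is a Friday, so the first Sunday is March 3 and the third is March 17.
At the standard offset (UTC+04:00), 11:30 UTC + 4h = 15:30 Velor Coast standard time.
The standard-time date in Velor Coast, November 21, 2018, does not fall between 25 November 2018 and 17 March 2019, so daylight saving is not in effect and Velor Coast is at UTC+04:00.
11:30 UTC + 4h = 15:30 Velor Coast.

15:30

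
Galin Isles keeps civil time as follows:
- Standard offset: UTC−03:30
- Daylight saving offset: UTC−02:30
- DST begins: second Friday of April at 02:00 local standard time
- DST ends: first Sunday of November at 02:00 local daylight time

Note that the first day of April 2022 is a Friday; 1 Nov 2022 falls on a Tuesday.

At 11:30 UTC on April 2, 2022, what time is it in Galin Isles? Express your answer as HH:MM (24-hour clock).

08:00

1 April 2022 is a Friday, so the first Friday is April 1 and the second is April 8.
1 November 2022 is a Tuesday, so the first Sunday is November 6.
At the standard offset (UTC−03:30), 11:30 UTC − 3h30m = 08:00 Galin Isles standard time.
The standard-time date in Galin Isles, April 2, 2022, is outside the daylight-saving period (8 April – 6 November), so Galin Isles is on standard time, UTC−03:30.
11:30 UTC − 3h30m = 08:00 local.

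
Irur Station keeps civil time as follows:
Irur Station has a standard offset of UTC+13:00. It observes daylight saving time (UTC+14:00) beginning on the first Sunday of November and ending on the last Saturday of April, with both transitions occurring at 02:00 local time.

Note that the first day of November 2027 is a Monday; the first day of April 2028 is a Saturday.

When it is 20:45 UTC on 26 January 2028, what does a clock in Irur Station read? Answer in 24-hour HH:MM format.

1 November 2027 is a Monday, so the first Sunday is November 7.
1 April 2028 is a Saturday, so Saturdays fall on 1, 8, 15, 22, 29; the last is April 29.
At the standard offset (UTC+13:00), 20:45 UTC + 13h = 09:45 Irur Station standard time (rolling into the next day, 27 January 2028).
The standard-time date in Irur Station, 27 January 2028, lies within the daylight-saving period (7 November 2027 – 29 April 2028), so Irur Station is on daylight time, UTC+14:00.
20:45 UTC + 14h = 10:45 local (rolling into the next day, 27 January 2028).

10:45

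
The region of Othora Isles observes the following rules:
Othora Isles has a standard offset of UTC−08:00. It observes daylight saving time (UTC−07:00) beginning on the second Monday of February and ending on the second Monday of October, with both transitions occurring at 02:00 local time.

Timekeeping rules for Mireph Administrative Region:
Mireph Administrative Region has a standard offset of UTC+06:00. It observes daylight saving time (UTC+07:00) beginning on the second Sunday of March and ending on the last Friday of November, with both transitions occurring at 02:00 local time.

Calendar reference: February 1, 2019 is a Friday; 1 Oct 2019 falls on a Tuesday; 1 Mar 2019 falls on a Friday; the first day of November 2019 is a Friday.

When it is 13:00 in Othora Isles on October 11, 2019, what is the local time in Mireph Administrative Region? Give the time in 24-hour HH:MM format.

03:00

1 February 2019 is a Friday, so the first Monday is February 4 and the second is February 11.
1 October 2019 is a Tuesday, so the first Monday is October 7 and the second is October 14.
Daylight saving runs 11 February – 14 October; October 11, 2019 is inside that window, so Othora Isles is at UTC−07:00.
13:00 Othora Isles + 7h = 20:00 UTC.
1 March 2019 is a Friday, so the first Sunday is March 3 and the second is March 10.
1 November 2019 is a Friday, so Fridays fall on 1, 8, 15, 22, 29; the last is November 29.
At the standard offset (UTC+06:00), 20:00 UTC + 6h = 02:00 Mireph Administrative Region standard time (rolling into the next day, 12 October 2019).
The standard-time date in Mireph Administrative Region, October 12, 2019, lies within the daylight-saving period (10 March – 29 November), so Mireph Administrative Region is on daylight time, UTC+07:00.
20:00 UTC + 7h = 03:00 Mireph Administrative Region (rolling into the next day, 12 October 2019).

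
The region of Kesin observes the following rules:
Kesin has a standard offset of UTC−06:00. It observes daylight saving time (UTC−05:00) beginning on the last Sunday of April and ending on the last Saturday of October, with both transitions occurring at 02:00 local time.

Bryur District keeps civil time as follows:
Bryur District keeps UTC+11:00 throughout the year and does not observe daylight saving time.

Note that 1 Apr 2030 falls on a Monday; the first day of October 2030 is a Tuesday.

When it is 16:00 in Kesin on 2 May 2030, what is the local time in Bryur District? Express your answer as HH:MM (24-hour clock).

08:00

1 April 2030 is a Monday, so Sundays fall on 7, 14, 21, 28; the last is April 28.
1 October 2030 is a Tuesday, so Saturdays fall on 5, 12, 19, 26; the last is October 26.
Daylight saving runs 28 April – 26 October; 2 May 2030 is inside that window, so Kesin is at UTC−05:00.
16:00 Kesin + 5h = 21:00 UTC.
Bryur District has no daylight saving, so its offset is UTC+11:00 year-round.
21:00 UTC + 11h = 08:00 Bryur District (rolling into the next day, 3 May 2030).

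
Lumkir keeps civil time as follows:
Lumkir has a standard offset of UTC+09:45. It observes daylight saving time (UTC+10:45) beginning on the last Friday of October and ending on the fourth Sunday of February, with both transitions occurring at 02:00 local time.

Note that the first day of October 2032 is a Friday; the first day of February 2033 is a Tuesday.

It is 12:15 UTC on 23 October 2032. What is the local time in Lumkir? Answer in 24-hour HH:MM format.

22:00

1 October 2032 is a Friday, so Fridays fall on 1, 8, 15, 22, 29; the last is October 29.
1 February 2033 is a Tuesday, so the first Sunday is February 6 and the fourth is February 27.
At the standard offset (UTC+09:45), 12:15 UTC + 9h45m = 22:00 Lumkir standard time.
Daylight saving runs 29 October 2032 – 27 February 2033; the standard-time date in Lumkir, 23 October 2032, is outside that window, so Lumkir is on standard time at UTC+09:45.
12:15 UTC + 9h45m = 22:00 local.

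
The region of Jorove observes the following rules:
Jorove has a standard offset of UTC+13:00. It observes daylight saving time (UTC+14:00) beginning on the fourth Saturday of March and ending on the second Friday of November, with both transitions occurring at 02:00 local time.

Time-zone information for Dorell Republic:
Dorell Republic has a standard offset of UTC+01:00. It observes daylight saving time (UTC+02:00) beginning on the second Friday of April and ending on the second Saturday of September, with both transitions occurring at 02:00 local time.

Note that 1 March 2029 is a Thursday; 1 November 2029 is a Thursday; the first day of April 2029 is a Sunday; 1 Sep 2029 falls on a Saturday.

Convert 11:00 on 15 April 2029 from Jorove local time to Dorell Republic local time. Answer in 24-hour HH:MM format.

23:00

1 March 2029 is a Thursday, so the first Saturday is March 3 and the fourth is March 24.
1 November 2029 is a Thursday, so the first Friday is November 2 and the second is November 9.
15 April 2029 falls between 24 March and 9 November, so daylight saving is in effect and Jorove is at UTC+14:00.
11:00 Jorove − 14h = 21:00 UTC (rolling into the previous day, 14 April 2029).
1 April 2029 is a Sunday, so the first Friday is April 6 and the second is April 13.
1 September 2029 is a Saturday, so the first Saturday is September 1 and the second is September 8.
At the standard offset (UTC+01:00), 21:00 UTC + 1h = 22:00 Dorell Republic standard time.
The standard-time date in Dorell Republic, 14 April 2029, lies within the daylight-saving period (13 April – 8 September), so Dorell Republic is on daylight time, UTC+02:00.
21:00 UTC + 2h = 23:00 Dorell Republic.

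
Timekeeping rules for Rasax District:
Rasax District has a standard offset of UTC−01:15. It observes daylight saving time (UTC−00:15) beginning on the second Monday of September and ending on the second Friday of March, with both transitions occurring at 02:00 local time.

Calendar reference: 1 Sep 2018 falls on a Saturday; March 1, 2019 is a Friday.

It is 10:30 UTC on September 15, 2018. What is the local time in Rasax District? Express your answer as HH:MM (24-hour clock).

1 September 2018 is a Saturday, so the first Monday is September 3 and the second is September 10.
1 March 2019 is a Friday, so the first Friday is March 1 and the second is March 8.
At the standard offset (UTC−01:15), 10:30 UTC − 1h15m = 09:15 Rasax District standard time.
The standard-time date in Rasax District, September 15, 2018, lies within the daylight-saving period (10 September 2018 – 8 March 2019), so Rasax District is on daylight time, UTC−00:15.
10:30 UTC − 0h15m = 10:15 local.

10:15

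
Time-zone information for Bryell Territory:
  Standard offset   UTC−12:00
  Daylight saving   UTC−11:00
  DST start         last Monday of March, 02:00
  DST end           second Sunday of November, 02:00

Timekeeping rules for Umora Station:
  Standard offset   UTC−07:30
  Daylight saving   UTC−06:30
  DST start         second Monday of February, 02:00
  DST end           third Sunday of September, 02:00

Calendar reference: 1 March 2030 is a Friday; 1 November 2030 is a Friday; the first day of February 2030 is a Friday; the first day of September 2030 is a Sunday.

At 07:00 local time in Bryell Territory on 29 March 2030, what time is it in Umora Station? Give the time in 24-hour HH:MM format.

1 March 2030 is a Friday, so Mondays fall on 4, 11, 18, 25; the last is March 25.
1 November 2030 is a Friday, so the first Sunday is November 3 and the second is November 10.
29 March 2030 falls between 25 March and 10 November, so daylight saving is in effect and Bryell Territory is at UTC−11:00.
07:00 Bryell Territory + 11h = 18:00 UTC.
1 February 2030 is a Friday, so the first Monday is February 4 and the second is February 11.
1 September 2030 is a Sunday, so the first Sunday is September 1 and the third is September 15.
At the standard offset (UTC−07:30), 18:00 UTC − 7h30m = 10:30 Umora Station standard time.
The standard-time date in Umora Station, 29 March 2030, lies within the daylight-saving period (11 February – 15 September), so Umora Station is on daylight time, UTC−06:30.
18:00 UTC − 6h30m = 11:30 Umora Station.

11:30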